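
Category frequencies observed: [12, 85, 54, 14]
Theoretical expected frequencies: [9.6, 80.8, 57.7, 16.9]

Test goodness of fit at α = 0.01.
Chi-square goodness of fit test:
H₀: observed counts match expected distribution
H₁: observed counts differ from expected distribution
df = k - 1 = 3
χ² = Σ(O - E)²/E
   = (12 - 9.6)²/9.6 + (85 - 80.8)²/80.8 + (54 - 57.7)²/57.7 + (14 - 16.9)²/16.9
   = 0.600 + 0.218 + 0.237 + 0.498
   = 1.55
p-value = 0.6700

Since p-value > α = 0.01, we fail to reject H₀.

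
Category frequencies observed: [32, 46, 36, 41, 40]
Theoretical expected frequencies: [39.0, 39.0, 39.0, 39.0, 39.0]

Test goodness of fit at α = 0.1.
Chi-square goodness of fit test:
H₀: observed counts match expected distribution
H₁: observed counts differ from expected distribution
df = k - 1 = 4
χ² = Σ(O - E)²/E
   = (32 - 39.0)²/39.0 + (46 - 39.0)²/39.0 + (36 - 39.0)²/39.0 + (41 - 39.0)²/39.0 + (40 - 39.0)²/39.0
   = 1.256 + 1.256 + 0.231 + 0.103 + 0.026
   = 2.87
p-value = 0.5795

Since p-value > α = 0.1, we fail to reject H₀.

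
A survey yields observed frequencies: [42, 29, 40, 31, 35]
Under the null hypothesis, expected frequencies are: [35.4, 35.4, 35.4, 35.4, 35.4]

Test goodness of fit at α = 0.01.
Chi-square goodness of fit test:
H₀: observed counts match expected distribution
H₁: observed counts differ from expected distribution
df = k - 1 = 4
χ² = Σ(O - E)²/E
   = (42 - 35.4)²/35.4 + (29 - 35.4)²/35.4 + (40 - 35.4)²/35.4 + (31 - 35.4)²/35.4 + (35 - 35.4)²/35.4
   = 1.231 + 1.157 + 0.598 + 0.547 + 0.005
   = 3.54
p-value = 0.4723

Since p-value > α = 0.01, we fail to reject H₀.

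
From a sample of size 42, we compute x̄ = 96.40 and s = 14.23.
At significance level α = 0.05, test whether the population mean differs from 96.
One-sample t-test:
H₀: μ = 96
H₁: μ ≠ 96
df = n - 1 = 41
t = (x̄ - μ₀) / (s/√n) = (96.40 - 96) / (14.23/√42) = 0.182
p-value = 0.8563

Since p-value > α = 0.05, we fail to reject H₀.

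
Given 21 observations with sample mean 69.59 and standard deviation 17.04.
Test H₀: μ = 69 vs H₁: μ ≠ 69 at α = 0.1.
One-sample t-test:
H₀: μ = 69
H₁: μ ≠ 69
df = n - 1 = 20
t = (x̄ - μ₀) / (s/√n) = (69.59 - 69) / (17.04/√21) = 0.159
p-value = 0.8755

Since p-value > α = 0.1, we fail to reject H₀.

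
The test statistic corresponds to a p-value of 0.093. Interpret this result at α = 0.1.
Since p = 0.093 < α = 0.1, reject H₀.
There is sufficient evidence to reject the null hypothesis; the result is statistically significant at the 0.1 level.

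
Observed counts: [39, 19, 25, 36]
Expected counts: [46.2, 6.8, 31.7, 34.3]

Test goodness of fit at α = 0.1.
Chi-square goodness of fit test:
H₀: observed counts match expected distribution
H₁: observed counts differ from expected distribution
df = k - 1 = 3
χ² = Σ(O - E)²/E
   = (39 - 46.2)²/46.2 + (19 - 6.8)²/6.8 + (25 - 31.7)²/31.7 + (36 - 34.3)²/34.3
   = 1.122 + 21.888 + 1.416 + 0.084
   = 24.51
p-value < 0.0001

Since p-value < α = 0.1, we reject H₀.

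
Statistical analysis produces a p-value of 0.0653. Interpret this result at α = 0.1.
Since p = 0.0653 < α = 0.1, reject H₀.
There is sufficient evidence to reject the null hypothesis; the result is statistically significant at the 0.1 level.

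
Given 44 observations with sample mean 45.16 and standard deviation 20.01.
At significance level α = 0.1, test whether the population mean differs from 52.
One-sample t-test:
H₀: μ = 52
H₁: μ ≠ 52
df = n - 1 = 43
t = (x̄ - μ₀) / (s/√n) = (45.16 - 52) / (20.01/√44) = -2.267
p-value = 0.0284

Since p-value < α = 0.1, we reject H₀.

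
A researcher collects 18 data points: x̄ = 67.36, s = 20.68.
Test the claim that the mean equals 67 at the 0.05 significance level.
One-sample t-test:
H₀: μ = 67
H₁: μ ≠ 67
df = n - 1 = 17
t = (x̄ - μ₀) / (s/√n) = (67.36 - 67) / (20.68/√18) = 0.074
p-value = 0.9420

Since p-value > α = 0.05, we fail to reject H₀.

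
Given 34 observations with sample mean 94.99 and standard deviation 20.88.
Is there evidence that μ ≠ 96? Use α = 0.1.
One-sample t-test:
H₀: μ = 96
H₁: μ ≠ 96
df = n - 1 = 33
t = (x̄ - μ₀) / (s/√n) = (94.99 - 96) / (20.88/√34) = -0.282
p-value = 0.7797

Since p-value > α = 0.1, we fail to reject H₀.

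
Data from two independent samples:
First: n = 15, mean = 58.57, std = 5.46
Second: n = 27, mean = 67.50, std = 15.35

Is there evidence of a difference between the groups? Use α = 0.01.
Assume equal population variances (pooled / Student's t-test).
Student's two-sample t-test (equal variances):
H₀: μ₁ = μ₂
H₁: μ₁ ≠ μ₂
df = n₁ + n₂ - 2 = 40
Pooled variance s_p² = [(n₁-1)s₁² + (n₂-1)s₂²] / (n₁ + n₂ - 2) = [(14)(5.46²) + (26)(15.35²)] / 40 = 163.5887
SE = √(s_p²(1/n₁ + 1/n₂)) = √(163.5887 × (1/15 + 1/27)) = 4.1188
t = (x̄₁ - x̄₂) / SE = (58.57 - 67.50) / 4.1188 = -8.93 / 4.1188 = -2.168
p-value = 0.0362

Since p-value > α = 0.01, we fail to reject H₀.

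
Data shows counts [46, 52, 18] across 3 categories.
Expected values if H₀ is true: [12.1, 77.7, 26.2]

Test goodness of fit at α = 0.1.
Chi-square goodness of fit test:
H₀: observed counts match expected distribution
H₁: observed counts differ from expected distribution
df = k - 1 = 2
χ² = Σ(O - E)²/E
   = (46 - 12.1)²/12.1 + (52 - 77.7)²/77.7 + (18 - 26.2)²/26.2
   = 94.976 + 8.501 + 2.566
   = 106.04
p-value < 0.0001

Since p-value < α = 0.1, we reject H₀.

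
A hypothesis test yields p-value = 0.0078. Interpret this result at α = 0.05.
Since p = 0.0078 < α = 0.05, reject H₀.
There is sufficient evidence to reject the null hypothesis; the result is statistically significant at the 0.05 level.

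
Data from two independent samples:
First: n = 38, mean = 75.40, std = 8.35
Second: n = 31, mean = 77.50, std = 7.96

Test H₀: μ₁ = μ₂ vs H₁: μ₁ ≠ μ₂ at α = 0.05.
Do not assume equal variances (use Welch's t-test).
Welch's two-sample t-test:
H₀: μ₁ = μ₂
H₁: μ₁ ≠ μ₂
s₁²/n₁ = 8.35²/38 = 1.8348,  s₂²/n₂ = 7.96²/31 = 2.0439
SE = √(s₁²/n₁ + s₂²/n₂) = √(1.8348 + 2.0439) = 1.9694
df (Welch-Satterthwaite) = (s₁²/n₁ + s₂²/n₂)² / [(s₁²/n₁)²/(n₁-1) + (s₂²/n₂)²/(n₂-1)] ≈ 65.34
t = (x̄₁ - x̄₂) / SE = (75.40 - 77.50) / 1.9694 = -2.10 / 1.9694 = -1.066
p-value = 0.2902

Since p-value > α = 0.05, we fail to reject H₀.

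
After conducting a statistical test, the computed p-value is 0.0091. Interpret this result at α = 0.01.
Since p = 0.0091 < α = 0.01, reject H₀.
There is sufficient evidence to reject the null hypothesis; the result is statistically significant at the 0.01 level.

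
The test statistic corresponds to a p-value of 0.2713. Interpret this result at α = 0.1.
Since p = 0.2713 > α = 0.1, fail to reject H₀.
There is insufficient evidence to reject the null hypothesis; the result is not statistically significant at the 0.1 level.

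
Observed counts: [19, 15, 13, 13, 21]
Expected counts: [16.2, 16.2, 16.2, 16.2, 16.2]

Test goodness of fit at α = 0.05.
Chi-square goodness of fit test:
H₀: observed counts match expected distribution
H₁: observed counts differ from expected distribution
df = k - 1 = 4
χ² = Σ(O - E)²/E
   = (19 - 16.2)²/16.2 + (15 - 16.2)²/16.2 + (13 - 16.2)²/16.2 + (13 - 16.2)²/16.2 + (21 - 16.2)²/16.2
   = 0.484 + 0.089 + 0.632 + 0.632 + 1.422
   = 3.26
p-value = 0.5154

Since p-value > α = 0.05, we fail to reject H₀.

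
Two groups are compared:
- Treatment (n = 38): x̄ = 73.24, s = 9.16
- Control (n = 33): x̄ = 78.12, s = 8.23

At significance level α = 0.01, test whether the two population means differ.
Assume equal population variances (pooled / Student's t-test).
Student's two-sample t-test (equal variances):
H₀: μ₁ = μ₂
H₁: μ₁ ≠ μ₂
df = n₁ + n₂ - 2 = 69
Pooled variance s_p² = [(n₁-1)s₁² + (n₂-1)s₂²] / (n₁ + n₂ - 2) = [(37)(9.16²) + (32)(8.23²)] / 69 = 76.4052
SE = √(s_p²(1/n₁ + 1/n₂)) = √(76.4052 × (1/38 + 1/33)) = 2.0799
t = (x̄₁ - x̄₂) / SE = (73.24 - 78.12) / 2.0799 = -4.88 / 2.0799 = -2.346
p-value = 0.0218

Since p-value > α = 0.01, we fail to reject H₀.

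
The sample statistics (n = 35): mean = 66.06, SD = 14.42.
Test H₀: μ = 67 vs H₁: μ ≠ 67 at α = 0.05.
One-sample t-test:
H₀: μ = 67
H₁: μ ≠ 67
df = n - 1 = 34
t = (x̄ - μ₀) / (s/√n) = (66.06 - 67) / (14.42/√35) = -0.386
p-value = 0.7022

Since p-value > α = 0.05, we fail to reject H₀.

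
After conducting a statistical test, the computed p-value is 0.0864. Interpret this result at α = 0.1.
Since p = 0.0864 < α = 0.1, reject H₀.
There is sufficient evidence to reject the null hypothesis; the result is statistically significant at the 0.1 level.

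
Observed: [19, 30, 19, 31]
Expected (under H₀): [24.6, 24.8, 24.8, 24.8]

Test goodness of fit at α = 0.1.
Chi-square goodness of fit test:
H₀: observed counts match expected distribution
H₁: observed counts differ from expected distribution
df = k - 1 = 3
χ² = Σ(O - E)²/E
   = (19 - 24.6)²/24.6 + (30 - 24.8)²/24.8 + (19 - 24.8)²/24.8 + (31 - 24.8)²/24.8
   = 1.275 + 1.090 + 1.356 + 1.550
   = 5.27
p-value = 0.1530

Since p-value > α = 0.1, we fail to reject H₀.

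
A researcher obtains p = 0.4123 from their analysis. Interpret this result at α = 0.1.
Since p = 0.4123 > α = 0.1, fail to reject H₀.
There is insufficient evidence to reject the null hypothesis; the result is not statistically significant at the 0.1 level.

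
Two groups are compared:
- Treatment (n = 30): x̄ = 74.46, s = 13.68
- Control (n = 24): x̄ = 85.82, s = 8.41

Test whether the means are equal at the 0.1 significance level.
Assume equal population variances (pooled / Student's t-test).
Student's two-sample t-test (equal variances):
H₀: μ₁ = μ₂
H₁: μ₁ ≠ μ₂
df = n₁ + n₂ - 2 = 52
Pooled variance s_p² = [(n₁-1)s₁² + (n₂-1)s₂²] / (n₁ + n₂ - 2) = [(29)(13.68²) + (23)(8.41²)] / 52 = 135.6515
SE = √(s_p²(1/n₁ + 1/n₂)) = √(135.6515 × (1/30 + 1/24)) = 3.1896
t = (x̄₁ - x̄₂) / SE = (74.46 - 85.82) / 3.1896 = -11.36 / 3.1896 = -3.562
p-value = 0.0008

Since p-value < α = 0.1, we reject H₀.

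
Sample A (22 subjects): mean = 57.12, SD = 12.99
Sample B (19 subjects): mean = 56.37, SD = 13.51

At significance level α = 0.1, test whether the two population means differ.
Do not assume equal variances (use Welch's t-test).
Welch's two-sample t-test:
H₀: μ₁ = μ₂
H₁: μ₁ ≠ μ₂
s₁²/n₁ = 12.99²/22 = 7.6700,  s₂²/n₂ = 13.51²/19 = 9.6063
SE = √(s₁²/n₁ + s₂²/n₂) = √(7.6700 + 9.6063) = 4.1565
df (Welch-Satterthwaite) = (s₁²/n₁ + s₂²/n₂)² / [(s₁²/n₁)²/(n₁-1) + (s₂²/n₂)²/(n₂-1)] ≈ 37.65
t = (x̄₁ - x̄₂) / SE = (57.12 - 56.37) / 4.1565 = 0.75 / 4.1565 = 0.180
p-value = 0.8578

Since p-value > α = 0.1, we fail to reject H₀.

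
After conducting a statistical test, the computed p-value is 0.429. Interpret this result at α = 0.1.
Since p = 0.429 > α = 0.1, fail to reject H₀.
There is insufficient evidence to reject the null hypothesis; the result is not statistically significant at the 0.1 level.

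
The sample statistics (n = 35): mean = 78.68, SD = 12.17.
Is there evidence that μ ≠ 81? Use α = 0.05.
One-sample t-test:
H₀: μ = 81
H₁: μ ≠ 81
df = n - 1 = 34
t = (x̄ - μ₀) / (s/√n) = (78.68 - 81) / (12.17/√35) = -1.128
p-value = 0.2673

Since p-value > α = 0.05, we fail to reject H₀.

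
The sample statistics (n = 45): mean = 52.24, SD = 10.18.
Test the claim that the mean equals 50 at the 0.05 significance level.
One-sample t-test:
H₀: μ = 50
H₁: μ ≠ 50
df = n - 1 = 44
t = (x̄ - μ₀) / (s/√n) = (52.24 - 50) / (10.18/√45) = 1.476
p-value = 0.1470

Since p-value > α = 0.05, we fail to reject H₀.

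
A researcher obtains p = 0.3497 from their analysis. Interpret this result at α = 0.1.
Since p = 0.3497 > α = 0.1, fail to reject H₀.
There is insufficient evidence to reject the null hypothesis; the result is not statistically significant at the 0.1 level.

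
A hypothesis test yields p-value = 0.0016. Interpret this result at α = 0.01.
Since p = 0.0016 < α = 0.01, reject H₀.
There is sufficient evidence to reject the null hypothesis; the result is statistically significant at the 0.01 level.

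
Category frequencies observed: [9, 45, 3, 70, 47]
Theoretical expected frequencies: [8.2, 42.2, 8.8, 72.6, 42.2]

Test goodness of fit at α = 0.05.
Chi-square goodness of fit test:
H₀: observed counts match expected distribution
H₁: observed counts differ from expected distribution
df = k - 1 = 4
χ² = Σ(O - E)²/E
   = (9 - 8.2)²/8.2 + (45 - 42.2)²/42.2 + (3 - 8.8)²/8.8 + (70 - 72.6)²/72.6 + (47 - 42.2)²/42.2
   = 0.078 + 0.186 + 3.823 + 0.093 + 0.546
   = 4.73
p-value = 0.3166

Since p-value > α = 0.05, we fail to reject H₀.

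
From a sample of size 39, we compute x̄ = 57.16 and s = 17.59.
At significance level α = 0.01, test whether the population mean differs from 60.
One-sample t-test:
H₀: μ = 60
H₁: μ ≠ 60
df = n - 1 = 38
t = (x̄ - μ₀) / (s/√n) = (57.16 - 60) / (17.59/√39) = -1.008
p-value = 0.3197

Since p-value > α = 0.01, we fail to reject H₀.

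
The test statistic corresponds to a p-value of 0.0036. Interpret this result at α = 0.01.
Since p = 0.0036 < α = 0.01, reject H₀.
There is sufficient evidence to reject the null hypothesis; the result is statistically significant at the 0.01 level.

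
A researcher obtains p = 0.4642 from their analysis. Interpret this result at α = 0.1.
Since p = 0.4642 > α = 0.1, fail to reject H₀.
There is insufficient evidence to reject the null hypothesis; the result is not statistically significant at the 0.1 level.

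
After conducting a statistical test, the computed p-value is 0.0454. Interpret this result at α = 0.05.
Since p = 0.0454 < α = 0.05, reject H₀.
There is sufficient evidence to reject the null hypothesis; the result is statistically significant at the 0.05 level.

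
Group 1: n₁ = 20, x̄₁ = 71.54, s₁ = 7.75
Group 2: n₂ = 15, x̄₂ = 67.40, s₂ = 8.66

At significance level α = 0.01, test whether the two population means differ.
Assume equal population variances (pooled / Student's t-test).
Student's two-sample t-test (equal variances):
H₀: μ₁ = μ₂
H₁: μ₁ ≠ μ₂
df = n₁ + n₂ - 2 = 33
Pooled variance s_p² = [(n₁-1)s₁² + (n₂-1)s₂²] / (n₁ + n₂ - 2) = [(19)(7.75²) + (14)(8.66²)] / 33 = 66.3978
SE = √(s_p²(1/n₁ + 1/n₂)) = √(66.3978 × (1/20 + 1/15)) = 2.7832
t = (x̄₁ - x̄₂) / SE = (71.54 - 67.40) / 2.7832 = 4.14 / 2.7832 = 1.487
p-value = 0.1464

Since p-value > α = 0.01, we fail to reject H₀.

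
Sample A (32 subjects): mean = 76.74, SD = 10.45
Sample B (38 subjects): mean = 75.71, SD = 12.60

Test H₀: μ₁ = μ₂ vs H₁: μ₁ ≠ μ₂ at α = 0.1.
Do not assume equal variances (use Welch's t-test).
Welch's two-sample t-test:
H₀: μ₁ = μ₂
H₁: μ₁ ≠ μ₂
s₁²/n₁ = 10.45²/32 = 3.4126,  s₂²/n₂ = 12.60²/38 = 4.1779
SE = √(s₁²/n₁ + s₂²/n₂) = √(3.4126 + 4.1779) = 2.7551
df (Welch-Satterthwaite) = (s₁²/n₁ + s₂²/n₂)² / [(s₁²/n₁)²/(n₁-1) + (s₂²/n₂)²/(n₂-1)] ≈ 67.99
t = (x̄₁ - x̄₂) / SE = (76.74 - 75.71) / 2.7551 = 1.03 / 2.7551 = 0.374
p-value = 0.7097

Since p-value > α = 0.1, we fail to reject H₀.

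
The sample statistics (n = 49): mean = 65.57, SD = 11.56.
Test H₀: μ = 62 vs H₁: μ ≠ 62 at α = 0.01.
One-sample t-test:
H₀: μ = 62
H₁: μ ≠ 62
df = n - 1 = 48
t = (x̄ - μ₀) / (s/√n) = (65.57 - 62) / (11.56/√49) = 2.162
p-value = 0.0357

Since p-value > α = 0.01, we fail to reject H₀.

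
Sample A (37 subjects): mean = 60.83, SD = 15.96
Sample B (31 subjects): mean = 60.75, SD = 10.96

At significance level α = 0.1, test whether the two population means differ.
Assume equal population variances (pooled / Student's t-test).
Student's two-sample t-test (equal variances):
H₀: μ₁ = μ₂
H₁: μ₁ ≠ μ₂
df = n₁ + n₂ - 2 = 66
Pooled variance s_p² = [(n₁-1)s₁² + (n₂-1)s₂²] / (n₁ + n₂ - 2) = [(36)(15.96²) + (30)(10.96²)] / 66 = 193.5398
SE = √(s_p²(1/n₁ + 1/n₂)) = √(193.5398 × (1/37 + 1/31)) = 3.3873
t = (x̄₁ - x̄₂) / SE = (60.83 - 60.75) / 3.3873 = 0.08 / 3.3873 = 0.024
p-value = 0.9812

Since p-value > α = 0.1, we fail to reject H₀.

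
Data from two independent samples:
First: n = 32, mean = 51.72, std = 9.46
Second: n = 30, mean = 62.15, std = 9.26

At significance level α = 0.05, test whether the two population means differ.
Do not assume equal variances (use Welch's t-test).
Welch's two-sample t-test:
H₀: μ₁ = μ₂
H₁: μ₁ ≠ μ₂
s₁²/n₁ = 9.46²/32 = 2.7966,  s₂²/n₂ = 9.26²/30 = 2.8583
SE = √(s₁²/n₁ + s₂²/n₂) = √(2.7966 + 2.8583) = 2.3780
df (Welch-Satterthwaite) = (s₁²/n₁ + s₂²/n₂)² / [(s₁²/n₁)²/(n₁-1) + (s₂²/n₂)²/(n₂-1)] ≈ 59.88
t = (x̄₁ - x̄₂) / SE = (51.72 - 62.15) / 2.3780 = -10.43 / 2.3780 = -4.386
p-value < 0.0001

Since p-value < α = 0.05, we reject H₀.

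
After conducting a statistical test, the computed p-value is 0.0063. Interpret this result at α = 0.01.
Since p = 0.0063 < α = 0.01, reject H₀.
There is sufficient evidence to reject the null hypothesis; the result is statistically significant at the 0.01 level.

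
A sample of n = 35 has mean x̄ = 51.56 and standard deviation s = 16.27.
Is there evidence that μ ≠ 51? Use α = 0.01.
One-sample t-test:
H₀: μ = 51
H₁: μ ≠ 51
df = n - 1 = 34
t = (x̄ - μ₀) / (s/√n) = (51.56 - 51) / (16.27/√35) = 0.204
p-value = 0.8399

Since p-value > α = 0.01, we fail to reject H₀.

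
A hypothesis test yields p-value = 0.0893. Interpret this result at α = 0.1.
Since p = 0.0893 < α = 0.1, reject H₀.
There is sufficient evidence to reject the null hypothesis; the result is statistically significant at the 0.1 level.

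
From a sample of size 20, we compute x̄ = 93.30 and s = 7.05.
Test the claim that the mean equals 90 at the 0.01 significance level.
One-sample t-test:
H₀: μ = 90
H₁: μ ≠ 90
df = n - 1 = 19
t = (x̄ - μ₀) / (s/√n) = (93.30 - 90) / (7.05/√20) = 2.093
p-value = 0.0500

Since p-value > α = 0.01, we fail to reject H₀.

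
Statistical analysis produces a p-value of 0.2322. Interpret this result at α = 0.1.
Since p = 0.2322 > α = 0.1, fail to reject H₀.
There is insufficient evidence to reject the null hypothesis; the result is not statistically significant at the 0.1 level.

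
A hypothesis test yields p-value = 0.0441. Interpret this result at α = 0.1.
Since p = 0.0441 < α = 0.1, reject H₀.
There is sufficient evidence to reject the null hypothesis; the result is statistically significant at the 0.1 level.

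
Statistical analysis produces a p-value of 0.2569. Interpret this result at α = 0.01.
Since p = 0.2569 > α = 0.01, fail to reject H₀.
There is insufficient evidence to reject the null hypothesis; the result is not statistically significant at the 0.01 level.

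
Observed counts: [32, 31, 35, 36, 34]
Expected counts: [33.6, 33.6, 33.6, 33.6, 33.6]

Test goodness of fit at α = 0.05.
Chi-square goodness of fit test:
H₀: observed counts match expected distribution
H₁: observed counts differ from expected distribution
df = k - 1 = 4
χ² = Σ(O - E)²/E
   = (32 - 33.6)²/33.6 + (31 - 33.6)²/33.6 + (35 - 33.6)²/33.6 + (36 - 33.6)²/33.6 + (34 - 33.6)²/33.6
   = 0.076 + 0.201 + 0.058 + 0.171 + 0.005
   = 0.51
p-value = 0.9723

Since p-value > α = 0.05, we fail to reject H₀.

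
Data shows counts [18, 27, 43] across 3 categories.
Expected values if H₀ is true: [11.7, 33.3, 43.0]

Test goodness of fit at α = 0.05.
Chi-square goodness of fit test:
H₀: observed counts match expected distribution
H₁: observed counts differ from expected distribution
df = k - 1 = 2
χ² = Σ(O - E)²/E
   = (18 - 11.7)²/11.7 + (27 - 33.3)²/33.3 + (43 - 43.0)²/43.0
   = 3.392 + 1.192 + 0.000
   = 4.58
p-value = 0.1011

Since p-value > α = 0.05, we fail to reject H₀.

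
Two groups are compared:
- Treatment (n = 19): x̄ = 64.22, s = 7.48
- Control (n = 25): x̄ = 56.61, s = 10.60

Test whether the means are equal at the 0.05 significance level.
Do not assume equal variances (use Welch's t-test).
Welch's two-sample t-test:
H₀: μ₁ = μ₂
H₁: μ₁ ≠ μ₂
s₁²/n₁ = 7.48²/19 = 2.9448,  s₂²/n₂ = 10.60²/25 = 4.4944
SE = √(s₁²/n₁ + s₂²/n₂) = √(2.9448 + 4.4944) = 2.7275
df (Welch-Satterthwaite) = (s₁²/n₁ + s₂²/n₂)² / [(s₁²/n₁)²/(n₁-1) + (s₂²/n₂)²/(n₂-1)] ≈ 41.82
t = (x̄₁ - x̄₂) / SE = (64.22 - 56.61) / 2.7275 = 7.61 / 2.7275 = 2.790
p-value = 0.0079

Since p-value < α = 0.05, we reject H₀.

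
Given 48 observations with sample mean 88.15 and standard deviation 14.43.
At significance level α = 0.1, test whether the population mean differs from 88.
One-sample t-test:
H₀: μ = 88
H₁: μ ≠ 88
df = n - 1 = 47
t = (x̄ - μ₀) / (s/√n) = (88.15 - 88) / (14.43/√48) = 0.072
p-value = 0.9429

Since p-value > α = 0.1, we fail to reject H₀.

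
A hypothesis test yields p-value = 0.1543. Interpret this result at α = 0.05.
Since p = 0.1543 > α = 0.05, fail to reject H₀.
There is insufficient evidence to reject the null hypothesis; the result is not statistically significant at the 0.05 level.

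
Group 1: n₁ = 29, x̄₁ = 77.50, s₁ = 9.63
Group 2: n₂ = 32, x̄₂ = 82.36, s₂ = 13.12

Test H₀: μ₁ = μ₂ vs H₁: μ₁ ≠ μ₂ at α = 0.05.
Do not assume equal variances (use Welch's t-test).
Welch's two-sample t-test:
H₀: μ₁ = μ₂
H₁: μ₁ ≠ μ₂
s₁²/n₁ = 9.63²/29 = 3.1978,  s₂²/n₂ = 13.12²/32 = 5.3792
SE = √(s₁²/n₁ + s₂²/n₂) = √(3.1978 + 5.3792) = 2.9287
df (Welch-Satterthwaite) = (s₁²/n₁ + s₂²/n₂)² / [(s₁²/n₁)²/(n₁-1) + (s₂²/n₂)²/(n₂-1)] ≈ 56.65
t = (x̄₁ - x̄₂) / SE = (77.50 - 82.36) / 2.9287 = -4.86 / 2.9287 = -1.659
p-value = 0.1025

Since p-value > α = 0.05, we fail to reject H₀.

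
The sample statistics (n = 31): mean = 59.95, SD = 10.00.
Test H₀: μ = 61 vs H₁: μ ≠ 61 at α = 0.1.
One-sample t-test:
H₀: μ = 61
H₁: μ ≠ 61
df = n - 1 = 30
t = (x̄ - μ₀) / (s/√n) = (59.95 - 61) / (10.00/√31) = -0.585
p-value = 0.5632

Since p-value > α = 0.1, we fail to reject H₀.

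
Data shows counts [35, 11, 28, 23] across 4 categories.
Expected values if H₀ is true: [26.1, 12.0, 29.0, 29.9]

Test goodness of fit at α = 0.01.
Chi-square goodness of fit test:
H₀: observed counts match expected distribution
H₁: observed counts differ from expected distribution
df = k - 1 = 3
χ² = Σ(O - E)²/E
   = (35 - 26.1)²/26.1 + (11 - 12.0)²/12.0 + (28 - 29.0)²/29.0 + (23 - 29.9)²/29.9
   = 3.035 + 0.083 + 0.034 + 1.592
   = 4.74
p-value = 0.1915

Since p-value > α = 0.01, we fail to reject H₀.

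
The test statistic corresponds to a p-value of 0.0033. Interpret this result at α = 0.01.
Since p = 0.0033 < α = 0.01, reject H₀.
There is sufficient evidence to reject the null hypothesis; the result is statistically significant at the 0.01 level.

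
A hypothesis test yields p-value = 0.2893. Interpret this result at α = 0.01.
Since p = 0.2893 > α = 0.01, fail to reject H₀.
There is insufficient evidence to reject the null hypothesis; the result is not statistically significant at the 0.01 level.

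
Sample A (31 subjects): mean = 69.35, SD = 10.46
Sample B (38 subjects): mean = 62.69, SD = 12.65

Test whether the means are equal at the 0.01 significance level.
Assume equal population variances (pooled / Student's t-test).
Student's two-sample t-test (equal variances):
H₀: μ₁ = μ₂
H₁: μ₁ ≠ μ₂
df = n₁ + n₂ - 2 = 67
Pooled variance s_p² = [(n₁-1)s₁² + (n₂-1)s₂²] / (n₁ + n₂ - 2) = [(30)(10.46²) + (37)(12.65²)] / 67 = 137.3609
SE = √(s_p²(1/n₁ + 1/n₂)) = √(137.3609 × (1/31 + 1/38)) = 2.8365
t = (x̄₁ - x̄₂) / SE = (69.35 - 62.69) / 2.8365 = 6.66 / 2.8365 = 2.348
p-value = 0.0218

Since p-value > α = 0.01, we fail to reject H₀.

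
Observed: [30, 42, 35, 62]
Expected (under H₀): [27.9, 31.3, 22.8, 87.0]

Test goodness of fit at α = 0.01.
Chi-square goodness of fit test:
H₀: observed counts match expected distribution
H₁: observed counts differ from expected distribution
df = k - 1 = 3
χ² = Σ(O - E)²/E
   = (30 - 27.9)²/27.9 + (42 - 31.3)²/31.3 + (35 - 22.8)²/22.8 + (62 - 87.0)²/87.0
   = 0.158 + 3.658 + 6.528 + 7.184
   = 17.53
p-value = 0.0006

Since p-value < α = 0.01, we reject H₀.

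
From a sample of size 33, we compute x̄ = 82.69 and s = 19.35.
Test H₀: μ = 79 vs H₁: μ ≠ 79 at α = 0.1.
One-sample t-test:
H₀: μ = 79
H₁: μ ≠ 79
df = n - 1 = 32
t = (x̄ - μ₀) / (s/√n) = (82.69 - 79) / (19.35/√33) = 1.095
p-value = 0.2815

Since p-value > α = 0.1, we fail to reject H₀.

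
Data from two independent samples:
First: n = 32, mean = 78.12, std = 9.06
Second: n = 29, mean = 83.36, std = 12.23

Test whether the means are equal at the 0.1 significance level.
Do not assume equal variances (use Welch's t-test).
Welch's two-sample t-test:
H₀: μ₁ = μ₂
H₁: μ₁ ≠ μ₂
s₁²/n₁ = 9.06²/32 = 2.5651,  s₂²/n₂ = 12.23²/29 = 5.1577
SE = √(s₁²/n₁ + s₂²/n₂) = √(2.5651 + 5.1577) = 2.7790
df (Welch-Satterthwaite) = (s₁²/n₁ + s₂²/n₂)² / [(s₁²/n₁)²/(n₁-1) + (s₂²/n₂)²/(n₂-1)] ≈ 51.31
t = (x̄₁ - x̄₂) / SE = (78.12 - 83.36) / 2.7790 = -5.24 / 2.7790 = -1.886
p-value = 0.0650

Since p-value < α = 0.1, we reject H₀.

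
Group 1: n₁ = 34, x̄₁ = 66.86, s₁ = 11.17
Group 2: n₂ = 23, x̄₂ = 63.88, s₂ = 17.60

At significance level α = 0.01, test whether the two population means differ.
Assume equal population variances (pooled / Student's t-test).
Student's two-sample t-test (equal variances):
H₀: μ₁ = μ₂
H₁: μ₁ ≠ μ₂
df = n₁ + n₂ - 2 = 55
Pooled variance s_p² = [(n₁-1)s₁² + (n₂-1)s₂²] / (n₁ + n₂ - 2) = [(33)(11.17²) + (22)(17.60²)] / 55 = 198.7653
SE = √(s_p²(1/n₁ + 1/n₂)) = √(198.7653 × (1/34 + 1/23)) = 3.8063
t = (x̄₁ - x̄₂) / SE = (66.86 - 63.88) / 3.8063 = 2.98 / 3.8063 = 0.783
p-value = 0.4370

Since p-value > α = 0.01, we fail to reject H₀.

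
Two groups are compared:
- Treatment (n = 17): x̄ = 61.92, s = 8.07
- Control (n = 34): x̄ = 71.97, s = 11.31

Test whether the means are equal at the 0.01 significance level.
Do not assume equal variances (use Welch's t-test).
Welch's two-sample t-test:
H₀: μ₁ = μ₂
H₁: μ₁ ≠ μ₂
s₁²/n₁ = 8.07²/17 = 3.8309,  s₂²/n₂ = 11.31²/34 = 3.7622
SE = √(s₁²/n₁ + s₂²/n₂) = √(3.8309 + 3.7622) = 2.7556
df (Welch-Satterthwaite) = (s₁²/n₁ + s₂²/n₂)² / [(s₁²/n₁)²/(n₁-1) + (s₂²/n₂)²/(n₂-1)] ≈ 42.83
t = (x̄₁ - x̄₂) / SE = (61.92 - 71.97) / 2.7556 = -10.05 / 2.7556 = -3.647
p-value = 0.0007

Since p-value < α = 0.01, we reject H₀.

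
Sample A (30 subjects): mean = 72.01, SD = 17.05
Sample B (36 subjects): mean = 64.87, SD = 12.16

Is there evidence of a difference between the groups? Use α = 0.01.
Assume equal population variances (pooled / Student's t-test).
Student's two-sample t-test (equal variances):
H₀: μ₁ = μ₂
H₁: μ₁ ≠ μ₂
df = n₁ + n₂ - 2 = 64
Pooled variance s_p² = [(n₁-1)s₁² + (n₂-1)s₂²] / (n₁ + n₂ - 2) = [(29)(17.05²) + (35)(12.16²)] / 64 = 212.5886
SE = √(s_p²(1/n₁ + 1/n₂)) = √(212.5886 × (1/30 + 1/36)) = 3.6044
t = (x̄₁ - x̄₂) / SE = (72.01 - 64.87) / 3.6044 = 7.14 / 3.6044 = 1.981
p-value = 0.0519

Since p-value > α = 0.01, we fail to reject H₀.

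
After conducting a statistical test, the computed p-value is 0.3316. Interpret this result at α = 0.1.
Since p = 0.3316 > α = 0.1, fail to reject H₀.
There is insufficient evidence to reject the null hypothesis; the result is not statistically significant at the 0.1 level.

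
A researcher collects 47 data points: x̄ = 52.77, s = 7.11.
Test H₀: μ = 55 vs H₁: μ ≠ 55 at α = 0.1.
One-sample t-test:
H₀: μ = 55
H₁: μ ≠ 55
df = n - 1 = 46
t = (x̄ - μ₀) / (s/√n) = (52.77 - 55) / (7.11/√47) = -2.150
p-value = 0.0368

Since p-value < α = 0.1, we reject H₀.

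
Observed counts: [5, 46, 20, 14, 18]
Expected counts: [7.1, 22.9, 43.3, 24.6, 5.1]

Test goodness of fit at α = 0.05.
Chi-square goodness of fit test:
H₀: observed counts match expected distribution
H₁: observed counts differ from expected distribution
df = k - 1 = 4
χ² = Σ(O - E)²/E
   = (5 - 7.1)²/7.1 + (46 - 22.9)²/22.9 + (20 - 43.3)²/43.3 + (14 - 24.6)²/24.6 + (18 - 5.1)²/5.1
   = 0.621 + 23.302 + 12.538 + 4.567 + 32.629
   = 73.66
p-value < 0.0001

Since p-value < α = 0.05, we reject H₀.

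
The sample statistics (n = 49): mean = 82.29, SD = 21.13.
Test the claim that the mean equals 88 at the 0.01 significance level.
One-sample t-test:
H₀: μ = 88
H₁: μ ≠ 88
df = n - 1 = 48
t = (x̄ - μ₀) / (s/√n) = (82.29 - 88) / (21.13/√49) = -1.892
p-value = 0.0646

Since p-value > α = 0.01, we fail to reject H₀.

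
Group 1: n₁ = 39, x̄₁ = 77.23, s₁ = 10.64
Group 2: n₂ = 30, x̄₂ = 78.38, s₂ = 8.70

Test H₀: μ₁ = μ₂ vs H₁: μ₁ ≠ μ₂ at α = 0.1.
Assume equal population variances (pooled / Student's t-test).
Student's two-sample t-test (equal variances):
H₀: μ₁ = μ₂
H₁: μ₁ ≠ μ₂
df = n₁ + n₂ - 2 = 67
Pooled variance s_p² = [(n₁-1)s₁² + (n₂-1)s₂²] / (n₁ + n₂ - 2) = [(38)(10.64²) + (29)(8.70²)] / 67 = 96.9698
SE = √(s_p²(1/n₁ + 1/n₂)) = √(96.9698 × (1/39 + 1/30)) = 2.3914
t = (x̄₁ - x̄₂) / SE = (77.23 - 78.38) / 2.3914 = -1.15 / 2.3914 = -0.481
p-value = 0.6322

Since p-value > α = 0.1, we fail to reject H₀.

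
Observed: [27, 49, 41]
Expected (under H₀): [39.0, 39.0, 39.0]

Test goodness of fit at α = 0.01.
Chi-square goodness of fit test:
H₀: observed counts match expected distribution
H₁: observed counts differ from expected distribution
df = k - 1 = 2
χ² = Σ(O - E)²/E
   = (27 - 39.0)²/39.0 + (49 - 39.0)²/39.0 + (41 - 39.0)²/39.0
   = 3.692 + 2.564 + 0.103
   = 6.36
p-value = 0.0416

Since p-value > α = 0.01, we fail to reject H₀.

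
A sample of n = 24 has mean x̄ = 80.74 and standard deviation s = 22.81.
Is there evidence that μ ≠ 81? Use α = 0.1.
One-sample t-test:
H₀: μ = 81
H₁: μ ≠ 81
df = n - 1 = 23
t = (x̄ - μ₀) / (s/√n) = (80.74 - 81) / (22.81/√24) = -0.056
p-value = 0.9560

Since p-value > α = 0.1, we fail to reject H₀.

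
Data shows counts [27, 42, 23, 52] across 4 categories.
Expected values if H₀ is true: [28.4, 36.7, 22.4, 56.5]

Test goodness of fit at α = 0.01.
Chi-square goodness of fit test:
H₀: observed counts match expected distribution
H₁: observed counts differ from expected distribution
df = k - 1 = 3
χ² = Σ(O - E)²/E
   = (27 - 28.4)²/28.4 + (42 - 36.7)²/36.7 + (23 - 22.4)²/22.4 + (52 - 56.5)²/56.5
   = 0.069 + 0.765 + 0.016 + 0.358
   = 1.21
p-value = 0.7509

Since p-value > α = 0.01, we fail to reject H₀.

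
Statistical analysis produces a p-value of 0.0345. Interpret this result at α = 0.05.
Since p = 0.0345 < α = 0.05, reject H₀.
There is sufficient evidence to reject the null hypothesis; the result is statistically significant at the 0.05 level.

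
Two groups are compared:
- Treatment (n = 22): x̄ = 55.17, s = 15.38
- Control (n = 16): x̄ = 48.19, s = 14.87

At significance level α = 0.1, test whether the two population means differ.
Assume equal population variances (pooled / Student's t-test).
Student's two-sample t-test (equal variances):
H₀: μ₁ = μ₂
H₁: μ₁ ≠ μ₂
df = n₁ + n₂ - 2 = 36
Pooled variance s_p² = [(n₁-1)s₁² + (n₂-1)s₂²] / (n₁ + n₂ - 2) = [(21)(15.38²) + (15)(14.87²)] / 36 = 230.1163
SE = √(s_p²(1/n₁ + 1/n₂)) = √(230.1163 × (1/22 + 1/16)) = 4.9842
t = (x̄₁ - x̄₂) / SE = (55.17 - 48.19) / 4.9842 = 6.98 / 4.9842 = 1.400
p-value = 0.1699

Since p-value > α = 0.1, we fail to reject H₀.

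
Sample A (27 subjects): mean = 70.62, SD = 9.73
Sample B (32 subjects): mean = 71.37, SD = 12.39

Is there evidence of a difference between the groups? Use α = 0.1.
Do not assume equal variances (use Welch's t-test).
Welch's two-sample t-test:
H₀: μ₁ = μ₂
H₁: μ₁ ≠ μ₂
s₁²/n₁ = 9.73²/27 = 3.5064,  s₂²/n₂ = 12.39²/32 = 4.7973
SE = √(s₁²/n₁ + s₂²/n₂) = √(3.5064 + 4.7973) = 2.8816
df (Welch-Satterthwaite) = (s₁²/n₁ + s₂²/n₂)² / [(s₁²/n₁)²/(n₁-1) + (s₂²/n₂)²/(n₂-1)] ≈ 56.74
t = (x̄₁ - x̄₂) / SE = (70.62 - 71.37) / 2.8816 = -0.75 / 2.8816 = -0.260
p-value = 0.7956

Since p-value > α = 0.1, we fail to reject H₀.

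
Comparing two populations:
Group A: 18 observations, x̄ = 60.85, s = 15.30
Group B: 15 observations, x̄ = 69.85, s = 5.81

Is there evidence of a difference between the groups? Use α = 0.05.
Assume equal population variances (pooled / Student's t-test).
Student's two-sample t-test (equal variances):
H₀: μ₁ = μ₂
H₁: μ₁ ≠ μ₂
df = n₁ + n₂ - 2 = 31
Pooled variance s_p² = [(n₁-1)s₁² + (n₂-1)s₂²] / (n₁ + n₂ - 2) = [(17)(15.30²) + (14)(5.81²)] / 31 = 143.6166
SE = √(s_p²(1/n₁ + 1/n₂)) = √(143.6166 × (1/18 + 1/15)) = 4.1896
t = (x̄₁ - x̄₂) / SE = (60.85 - 69.85) / 4.1896 = -9.00 / 4.1896 = -2.148
p-value = 0.0396

Since p-value < α = 0.05, we reject H₀.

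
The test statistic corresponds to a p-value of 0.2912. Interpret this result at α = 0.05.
Since p = 0.2912 > α = 0.05, fail to reject H₀.
There is insufficient evidence to reject the null hypothesis; the result is not statistically significant at the 0.05 level.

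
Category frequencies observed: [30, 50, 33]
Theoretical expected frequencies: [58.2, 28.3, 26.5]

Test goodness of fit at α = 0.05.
Chi-square goodness of fit test:
H₀: observed counts match expected distribution
H₁: observed counts differ from expected distribution
df = k - 1 = 2
χ² = Σ(O - E)²/E
   = (30 - 58.2)²/58.2 + (50 - 28.3)²/28.3 + (33 - 26.5)²/26.5
   = 13.664 + 16.639 + 1.594
   = 31.90
p-value < 0.0001

Since p-value < α = 0.05, we reject H₀.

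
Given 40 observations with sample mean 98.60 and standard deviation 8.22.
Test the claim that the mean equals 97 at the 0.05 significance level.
One-sample t-test:
H₀: μ = 97
H₁: μ ≠ 97
df = n - 1 = 39
t = (x̄ - μ₀) / (s/√n) = (98.60 - 97) / (8.22/√40) = 1.231
p-value = 0.2257

Since p-value > α = 0.05, we fail to reject H₀.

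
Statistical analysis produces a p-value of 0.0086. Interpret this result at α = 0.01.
Since p = 0.0086 < α = 0.01, reject H₀.
There is sufficient evidence to reject the null hypothesis; the result is statistically significant at the 0.01 level.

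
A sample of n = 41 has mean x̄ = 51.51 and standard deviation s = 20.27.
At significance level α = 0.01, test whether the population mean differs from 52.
One-sample t-test:
H₀: μ = 52
H₁: μ ≠ 52
df = n - 1 = 40
t = (x̄ - μ₀) / (s/√n) = (51.51 - 52) / (20.27/√41) = -0.155
p-value = 0.8778

Since p-value > α = 0.01, we fail to reject H₀.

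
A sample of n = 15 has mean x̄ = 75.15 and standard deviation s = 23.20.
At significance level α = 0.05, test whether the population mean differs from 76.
One-sample t-test:
H₀: μ = 76
H₁: μ ≠ 76
df = n - 1 = 14
t = (x̄ - μ₀) / (s/√n) = (75.15 - 76) / (23.20/√15) = -0.142
p-value = 0.8892

Since p-value > α = 0.05, we fail to reject H₀.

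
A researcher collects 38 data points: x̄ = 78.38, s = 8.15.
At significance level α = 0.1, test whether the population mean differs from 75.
One-sample t-test:
H₀: μ = 75
H₁: μ ≠ 75
df = n - 1 = 37
t = (x̄ - μ₀) / (s/√n) = (78.38 - 75) / (8.15/√38) = 2.557
p-value = 0.0148

Since p-value < α = 0.1, we reject H₀.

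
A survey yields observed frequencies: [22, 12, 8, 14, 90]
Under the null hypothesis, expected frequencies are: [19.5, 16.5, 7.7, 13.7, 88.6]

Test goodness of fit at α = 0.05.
Chi-square goodness of fit test:
H₀: observed counts match expected distribution
H₁: observed counts differ from expected distribution
df = k - 1 = 4
χ² = Σ(O - E)²/E
   = (22 - 19.5)²/19.5 + (12 - 16.5)²/16.5 + (8 - 7.7)²/7.7 + (14 - 13.7)²/13.7 + (90 - 88.6)²/88.6
   = 0.321 + 1.227 + 0.012 + 0.007 + 0.022
   = 1.59
p-value = 0.8109

Since p-value > α = 0.05, we fail to reject H₀.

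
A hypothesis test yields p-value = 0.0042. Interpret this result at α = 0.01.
Since p = 0.0042 < α = 0.01, reject H₀.
There is sufficient evidence to reject the null hypothesis; the result is statistically significant at the 0.01 level.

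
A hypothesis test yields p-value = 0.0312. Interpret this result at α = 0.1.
Since p = 0.0312 < α = 0.1, reject H₀.
There is sufficient evidence to reject the null hypothesis; the result is statistically significant at the 0.1 level.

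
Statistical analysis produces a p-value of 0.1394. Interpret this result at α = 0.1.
Since p = 0.1394 > α = 0.1, fail to reject H₀.
There is insufficient evidence to reject the null hypothesis; the result is not statistically significant at the 0.1 level.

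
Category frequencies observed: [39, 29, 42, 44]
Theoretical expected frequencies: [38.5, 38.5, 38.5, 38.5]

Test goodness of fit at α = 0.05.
Chi-square goodness of fit test:
H₀: observed counts match expected distribution
H₁: observed counts differ from expected distribution
df = k - 1 = 3
χ² = Σ(O - E)²/E
   = (39 - 38.5)²/38.5 + (29 - 38.5)²/38.5 + (42 - 38.5)²/38.5 + (44 - 38.5)²/38.5
   = 0.006 + 2.344 + 0.318 + 0.786
   = 3.45
p-value = 0.3267

Since p-value > α = 0.05, we fail to reject H₀.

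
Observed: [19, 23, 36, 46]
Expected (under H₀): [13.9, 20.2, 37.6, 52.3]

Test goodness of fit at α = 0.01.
Chi-square goodness of fit test:
H₀: observed counts match expected distribution
H₁: observed counts differ from expected distribution
df = k - 1 = 3
χ² = Σ(O - E)²/E
   = (19 - 13.9)²/13.9 + (23 - 20.2)²/20.2 + (36 - 37.6)²/37.6 + (46 - 52.3)²/52.3
   = 1.871 + 0.388 + 0.068 + 0.759
   = 3.09
p-value = 0.3785

Since p-value > α = 0.01, we fail to reject H₀.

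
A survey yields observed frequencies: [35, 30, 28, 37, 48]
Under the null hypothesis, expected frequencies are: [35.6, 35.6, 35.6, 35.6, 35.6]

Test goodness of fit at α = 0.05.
Chi-square goodness of fit test:
H₀: observed counts match expected distribution
H₁: observed counts differ from expected distribution
df = k - 1 = 4
χ² = Σ(O - E)²/E
   = (35 - 35.6)²/35.6 + (30 - 35.6)²/35.6 + (28 - 35.6)²/35.6 + (37 - 35.6)²/35.6 + (48 - 35.6)²/35.6
   = 0.010 + 0.881 + 1.622 + 0.055 + 4.319
   = 6.89
p-value = 0.1419

Since p-value > α = 0.05, we fail to reject H₀.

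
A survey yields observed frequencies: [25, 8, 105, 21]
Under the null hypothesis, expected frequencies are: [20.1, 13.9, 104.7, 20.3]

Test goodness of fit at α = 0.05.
Chi-square goodness of fit test:
H₀: observed counts match expected distribution
H₁: observed counts differ from expected distribution
df = k - 1 = 3
χ² = Σ(O - E)²/E
   = (25 - 20.1)²/20.1 + (8 - 13.9)²/13.9 + (105 - 104.7)²/104.7 + (21 - 20.3)²/20.3
   = 1.195 + 2.504 + 0.001 + 0.024
   = 3.72
p-value = 0.2929

Since p-value > α = 0.05, we fail to reject H₀.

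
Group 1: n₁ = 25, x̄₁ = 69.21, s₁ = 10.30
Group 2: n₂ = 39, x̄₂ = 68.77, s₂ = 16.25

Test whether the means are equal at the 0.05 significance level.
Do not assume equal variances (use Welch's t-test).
Welch's two-sample t-test:
H₀: μ₁ = μ₂
H₁: μ₁ ≠ μ₂
s₁²/n₁ = 10.30²/25 = 4.2436,  s₂²/n₂ = 16.25²/39 = 6.7708
SE = √(s₁²/n₁ + s₂²/n₂) = √(4.2436 + 6.7708) = 3.3188
df (Welch-Satterthwaite) = (s₁²/n₁ + s₂²/n₂)² / [(s₁²/n₁)²/(n₁-1) + (s₂²/n₂)²/(n₂-1)] ≈ 62.00
t = (x̄₁ - x̄₂) / SE = (69.21 - 68.77) / 3.3188 = 0.44 / 3.3188 = 0.133
p-value = 0.8950

Since p-value > α = 0.05, we fail to reject H₀.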